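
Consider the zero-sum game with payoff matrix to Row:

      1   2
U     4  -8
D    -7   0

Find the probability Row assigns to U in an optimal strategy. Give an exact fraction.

Row minima: U → -8, D → -7; maximin = -7.
Column maxima: 1 → 4, 2 → 0; minimax = 0.
-7 ≠ 0, so there is no saddle point; optimal play is mixed.
Let Row play U with probability p. Expected payoff against 1: 4p + (-7)(1−p) = 11p − 7; against 2: (-8)p + 0(1−p) = −8p.
Setting these equal: 11p − 7 = −8p ⇒ 19p = 7 ⇒ p = 7/19, and the value is (11)·(7/19) − 7 = -56/19.
For Column: with q = P(1), equating U's and D's payoffs gives 12q − 8 = −7q ⇒ q = 8/19.

7/19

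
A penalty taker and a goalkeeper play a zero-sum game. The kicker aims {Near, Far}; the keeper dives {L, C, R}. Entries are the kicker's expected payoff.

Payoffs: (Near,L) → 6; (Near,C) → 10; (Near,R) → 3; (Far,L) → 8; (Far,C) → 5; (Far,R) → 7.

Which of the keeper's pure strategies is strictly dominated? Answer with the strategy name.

L

R holds the kicker's payoff strictly below L in every row: 3 < 6, 7 < 8.
So L is strictly dominated for the keeper.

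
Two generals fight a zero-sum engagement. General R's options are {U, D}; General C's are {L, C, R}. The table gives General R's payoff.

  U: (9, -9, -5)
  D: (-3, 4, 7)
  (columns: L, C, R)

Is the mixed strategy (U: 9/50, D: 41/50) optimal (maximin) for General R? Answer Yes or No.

No

Against L this mix gives (9/50)·9 + (41/50)·(-3) = -21/25.
Against C this mix gives (9/50)·(-9) + (41/50)·4 = 83/50.
Against R this mix gives (9/50)·(-5) + (41/50)·7 = 121/25.
General C will play L, holding General R to -21/25. Shifting weight toward the row that does better against L would raise this floor (the equalizing mix achieves 9/25 against both L and C), so the proposed strategy is not optimal.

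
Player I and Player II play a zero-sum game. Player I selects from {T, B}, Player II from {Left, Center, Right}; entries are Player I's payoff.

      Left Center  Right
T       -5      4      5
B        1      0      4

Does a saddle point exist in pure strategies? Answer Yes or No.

No

Row minima: T → -5, B → 0; maximin = 0.
Column maxima: Left → 1, Center → 4, Right → 5; minimax = 1.
0 ≠ 1, so no pure-strategy equilibrium exists.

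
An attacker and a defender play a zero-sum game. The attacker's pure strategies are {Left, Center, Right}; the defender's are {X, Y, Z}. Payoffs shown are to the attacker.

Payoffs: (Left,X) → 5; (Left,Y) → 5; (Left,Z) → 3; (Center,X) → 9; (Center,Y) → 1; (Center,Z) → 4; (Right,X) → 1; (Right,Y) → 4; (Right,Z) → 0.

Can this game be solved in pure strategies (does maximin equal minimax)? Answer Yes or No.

No

Row minima: Left → 3, Center → 1, Right → 0; maximin = 3.
Column maxima: X → 9, Y → 5, Z → 4; minimax = 4.
3 ≠ 4, so no pure-strategy equilibrium exists.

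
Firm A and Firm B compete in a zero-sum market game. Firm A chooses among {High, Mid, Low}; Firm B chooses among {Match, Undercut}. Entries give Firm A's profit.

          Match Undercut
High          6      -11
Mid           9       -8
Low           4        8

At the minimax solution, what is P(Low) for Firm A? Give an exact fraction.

Row minima: High → -11, Mid → -8, Low → 4; maximin = 4.
Column maxima: Match → 9, Undercut → 8; minimax = 8.
4 ≠ 8, so there is no saddle point; optimal play is mixed.
High is strictly dominated by Mid, so Firm A never plays it.
On the remaining 2×2 (Mid, Low vs Match, Undercut):
Let Firm A play Mid with probability p. Expected payoff against Match: 9p + 4(1−p) = 5p + 4; against Undercut: (-8)p + 8(1−p) = −16p + 8.
Setting these equal: 5p + 4 = −16p + 8 ⇒ 21p = 4 ⇒ p = 4/21, and the value is (5)·(4/21) + 4 = 104/21.
For Firm B: with q = P(Match), equating Mid's and Low's payoffs gives 17q − 8 = −4q + 8 ⇒ q = 16/21.

17/21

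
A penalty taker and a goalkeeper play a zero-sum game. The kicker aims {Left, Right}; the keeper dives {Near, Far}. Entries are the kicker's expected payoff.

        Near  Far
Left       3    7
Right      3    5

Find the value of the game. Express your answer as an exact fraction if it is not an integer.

3

Row minima: Left → 3, Right → 3; maximin = 3.
Column maxima: Near → 3, Far → 7; minimax = 3.
Since maximin = minimax = 3, there is a saddle point and the value is 3.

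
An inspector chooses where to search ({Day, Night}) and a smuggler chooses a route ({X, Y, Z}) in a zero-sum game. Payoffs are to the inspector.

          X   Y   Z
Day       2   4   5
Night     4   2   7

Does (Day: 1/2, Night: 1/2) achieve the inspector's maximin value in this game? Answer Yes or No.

Yes

Against X this mix gives (1/2)·2 + (1/2)·4 = 3.
Against Y this mix gives (1/2)·4 + (1/2)·2 = 3.
Against Z this mix gives (1/2)·5 + (1/2)·7 = 6.
All of the smuggler's active replies (X, Y) yield 3, and no column does worse for the inspector. The mix makes the smuggler indifferent and guarantees 3, so it is optimal.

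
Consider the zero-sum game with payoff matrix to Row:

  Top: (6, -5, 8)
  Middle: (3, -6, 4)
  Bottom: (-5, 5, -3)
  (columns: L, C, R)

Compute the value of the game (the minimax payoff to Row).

Row minima: Top → -5, Middle → -6, Bottom → -5; maximin = -5.
Column maxima: L → 6, C → 5, R → 8; minimax = 5.
-5 ≠ 5, so there is no saddle point; optimal play is mixed.
Middle is strictly dominated by Top, so Row never plays it.
R is strictly dominated by L (it gives Row strictly more in every row), so Column never plays it.
On the remaining 2×2 (Top, Bottom vs L, C):
Let Row play Top with probability p. Expected payoff against L: 6p + (-5)(1−p) = 11p − 5; against C: (-5)p + 5(1−p) = −10p + 5.
Setting these equal: 11p − 5 = −10p + 5 ⇒ 21p = 10 ⇒ p = 10/21, and the value is (11)·(10/21) − 5 = 5/21.
For Column: with q = P(L), equating Top's and Bottom's payoffs gives 11q − 5 = −10q + 5 ⇒ q = 10/21.

5/21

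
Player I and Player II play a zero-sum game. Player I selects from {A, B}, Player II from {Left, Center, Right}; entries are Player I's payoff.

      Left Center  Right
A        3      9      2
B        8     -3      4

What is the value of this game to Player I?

Row minima: A → 2, B → -3; maximin = 2.
Column maxima: Left → 8, Center → 9, Right → 4; minimax = 4.
2 ≠ 4, so there is no saddle point; optimal play is mixed.
Left is strictly dominated by Right (it gives Player I strictly more in every row), so Player II never plays it.
On the remaining 2×2 (A, B vs Center, Right):
Let Player I play A with probability p. Expected payoff against Center: 9p + (-3)(1−p) = 12p − 3; against Right: 2p + 4(1−p) = −2p + 4.
Setting these equal: 12p − 3 = −2p + 4 ⇒ 14p = 7 ⇒ p = 1/2, and the value is (12)·(1/2) − 3 = 3.
For Player II: with q = P(Center), equating A's and B's payoffs gives 7q + 2 = −7q + 4 ⇒ q = 1/7.

3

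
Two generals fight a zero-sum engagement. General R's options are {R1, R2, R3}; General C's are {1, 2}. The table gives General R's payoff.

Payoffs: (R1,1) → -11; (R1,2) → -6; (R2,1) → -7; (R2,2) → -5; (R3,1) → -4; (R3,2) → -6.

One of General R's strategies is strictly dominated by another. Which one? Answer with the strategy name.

R2 gives a strictly higher payoff than R1 against every column: -7 > -11, -5 > -6.
So R1 is strictly dominated and General R never plays it.

R1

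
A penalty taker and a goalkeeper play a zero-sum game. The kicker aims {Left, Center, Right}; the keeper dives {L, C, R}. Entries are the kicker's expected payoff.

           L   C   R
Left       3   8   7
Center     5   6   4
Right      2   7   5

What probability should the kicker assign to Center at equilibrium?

4/5

Row minima: Left → 3, Center → 4, Right → 2; maximin = 4.
Column maxima: L → 5, C → 8, R → 7; minimax = 5.
4 ≠ 5, so there is no saddle point; optimal play is mixed.
Right is strictly dominated by Left, so the kicker never plays it.
C is strictly dominated by L (it gives the kicker strictly more in every row), so the keeper never plays it.
On the remaining 2×2 (Left, Center vs L, R):
Let the kicker play Left with probability p. Expected payoff against L: 3p + 5(1−p) = −2p + 5; against R: 7p + 4(1−p) = 3p + 4.
Setting these equal: −2p + 5 = 3p + 4 ⇒ −5p = -1 ⇒ p = 1/5, and the value is (-2)·(1/5) + 5 = 23/5.
For the keeper: with q = P(L), equating Left's and Center's payoffs gives −4q + 7 = q + 4 ⇒ q = 3/5.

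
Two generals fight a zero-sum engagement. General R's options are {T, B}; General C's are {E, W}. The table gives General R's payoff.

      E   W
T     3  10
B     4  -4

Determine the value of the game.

Row minima: T → 3, B → -4; maximin = 3.
Column maxima: E → 4, W → 10; minimax = 4.
3 ≠ 4, so there is no saddle point; optimal play is mixed.
Let General R play T with probability p. Expected payoff against E: 3p + 4(1−p) = −p + 4; against W: 10p + (-4)(1−p) = 14p − 4.
Setting these equal: −p + 4 = 14p − 4 ⇒ −15p = -8 ⇒ p = 8/15, and the value is (-1)·(8/15) + 4 = 52/15.
For General C: with q = P(E), equating T's and B's payoffs gives −7q + 10 = 8q − 4 ⇒ q = 14/15.

52/15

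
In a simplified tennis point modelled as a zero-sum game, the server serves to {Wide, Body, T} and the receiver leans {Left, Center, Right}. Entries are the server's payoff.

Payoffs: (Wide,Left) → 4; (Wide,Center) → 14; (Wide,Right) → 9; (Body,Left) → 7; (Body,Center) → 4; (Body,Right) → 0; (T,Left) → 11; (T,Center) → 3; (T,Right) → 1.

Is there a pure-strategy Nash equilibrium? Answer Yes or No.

Row minima: Wide → 4, Body → 0, T → 1; maximin = 4.
Column maxima: Left → 11, Center → 14, Right → 9; minimax = 9.
4 ≠ 9, so no pure-strategy equilibrium exists.

No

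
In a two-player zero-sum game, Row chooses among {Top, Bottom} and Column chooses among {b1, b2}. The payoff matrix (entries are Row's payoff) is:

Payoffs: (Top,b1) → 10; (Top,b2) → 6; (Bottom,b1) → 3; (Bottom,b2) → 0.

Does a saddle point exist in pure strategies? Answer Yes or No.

Row minima: Top → 6, Bottom → 0; maximin = 6.
Column maxima: b1 → 10, b2 → 6; minimax = 6.
maximin = minimax = 6, so a saddle point exists.

Yes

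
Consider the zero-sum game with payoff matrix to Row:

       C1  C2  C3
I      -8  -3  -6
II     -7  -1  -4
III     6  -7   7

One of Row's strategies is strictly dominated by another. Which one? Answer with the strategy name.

II gives a strictly higher payoff than I against every column: -7 > -8, -1 > -3, -4 > -6.
So I is strictly dominated and Row never plays it.

I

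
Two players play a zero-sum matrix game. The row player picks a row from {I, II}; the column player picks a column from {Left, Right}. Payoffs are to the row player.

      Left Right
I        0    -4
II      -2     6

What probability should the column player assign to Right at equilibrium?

1/6

Row minima: I → -4, II → -2; maximin = -2.
Column maxima: Left → 0, Right → 6; minimax = 0.
-2 ≠ 0, so there is no saddle point; optimal play is mixed.
Let the row player play I with probability p. Expected payoff against Left: 0p + (-2)(1−p) = 2p − 2; against Right: (-4)p + 6(1−p) = −10p + 6.
Setting these equal: 2p − 2 = −10p + 6 ⇒ 12p = 8 ⇒ p = 2/3, and the value is (2)·(2/3) − 2 = -2/3.
For the column player: with q = P(Left), equating I's and II's payoffs gives 4q − 4 = −8q + 6 ⇒ q = 5/6.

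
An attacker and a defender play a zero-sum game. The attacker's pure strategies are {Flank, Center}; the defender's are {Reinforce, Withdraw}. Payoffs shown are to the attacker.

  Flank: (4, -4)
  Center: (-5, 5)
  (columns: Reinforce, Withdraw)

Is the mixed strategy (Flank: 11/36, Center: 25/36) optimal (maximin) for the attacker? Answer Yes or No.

Against Reinforce this mix gives (11/36)·4 + (25/36)·(-5) = -9/4.
Against Withdraw this mix gives (11/36)·(-4) + (25/36)·5 = 9/4.
The defender will play Reinforce, holding the attacker to -9/4. Shifting weight toward the row that does better against Reinforce would raise this floor (the equalizing mix achieves 0 against both Reinforce and Withdraw), so the proposed strategy is not optimal.

No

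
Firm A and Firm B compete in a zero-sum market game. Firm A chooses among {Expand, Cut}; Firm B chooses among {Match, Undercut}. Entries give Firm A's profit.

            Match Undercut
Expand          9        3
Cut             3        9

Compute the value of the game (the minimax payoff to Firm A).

Row minima: Expand → 3, Cut → 3; maximin = 3.
Column maxima: Match → 9, Undercut → 9; minimax = 9.
3 ≠ 9, so there is no saddle point; optimal play is mixed.
Let Firm A play Expand with probability p. Expected payoff against Match: 9p + 3(1−p) = 6p + 3; against Undercut: 3p + 9(1−p) = −6p + 9.
Setting these equal: 6p + 3 = −6p + 9 ⇒ 12p = 6 ⇒ p = 1/2, and the value is (6)·(1/2) + 3 = 6.
For Firm B: with q = P(Match), equating Expand's and Cut's payoffs gives 6q + 3 = −6q + 9 ⇒ q = 1/2.

6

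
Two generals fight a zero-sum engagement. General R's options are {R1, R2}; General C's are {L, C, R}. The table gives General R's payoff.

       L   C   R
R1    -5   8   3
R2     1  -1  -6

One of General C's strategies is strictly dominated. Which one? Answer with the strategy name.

C

R holds General R's payoff strictly below C in every row: 3 < 8, -6 < -1.
So C is strictly dominated for General C.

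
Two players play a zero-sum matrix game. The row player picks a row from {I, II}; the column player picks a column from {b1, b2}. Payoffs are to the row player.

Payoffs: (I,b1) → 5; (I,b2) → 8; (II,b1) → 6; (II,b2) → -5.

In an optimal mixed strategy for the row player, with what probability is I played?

11/14

Row minima: I → 5, II → -5; maximin = 5.
Column maxima: b1 → 6, b2 → 8; minimax = 6.
5 ≠ 6, so there is no saddle point; optimal play is mixed.
Let the row player play I with probability p. Expected payoff against b1: 5p + 6(1−p) = −p + 6; against b2: 8p + (-5)(1−p) = 13p − 5.
Setting these equal: −p + 6 = 13p − 5 ⇒ −14p = -11 ⇒ p = 11/14, and the value is (-1)·(11/14) + 6 = 73/14.
For the column player: with q = P(b1), equating I's and II's payoffs gives −3q + 8 = 11q − 5 ⇒ q = 13/14.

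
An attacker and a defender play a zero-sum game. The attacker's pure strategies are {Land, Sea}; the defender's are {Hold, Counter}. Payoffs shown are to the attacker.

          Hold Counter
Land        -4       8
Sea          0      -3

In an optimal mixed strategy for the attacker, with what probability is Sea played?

Row minima: Land → -4, Sea → -3; maximin = -3.
Column maxima: Hold → 0, Counter → 8; minimax = 0.
-3 ≠ 0, so there is no saddle point; optimal play is mixed.
Let the attacker play Land with probability p. Expected payoff against Hold: (-4)p + 0(1−p) = −4p; against Counter: 8p + (-3)(1−p) = 11p − 3.
Setting these equal: −4p = 11p − 3 ⇒ −15p = -3 ⇒ p = 1/5, and the value is (-4)·(1/5) = -4/5.
For the defender: with q = P(Hold), equating Land's and Sea's payoffs gives −12q + 8 = 3q − 3 ⇒ q = 11/15.

4/5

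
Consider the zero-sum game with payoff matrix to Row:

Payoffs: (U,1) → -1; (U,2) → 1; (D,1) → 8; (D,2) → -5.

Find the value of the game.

1/5

Row minima: U → -1, D → -5; maximin = -1.
Column maxima: 1 → 8, 2 → 1; minimax = 1.
-1 ≠ 1, so there is no saddle point; optimal play is mixed.
Let Row play U with probability p. Expected payoff against 1: (-1)p + 8(1−p) = −9p + 8; against 2: 1p + (-5)(1−p) = 6p − 5.
Setting these equal: −9p + 8 = 6p − 5 ⇒ −15p = -13 ⇒ p = 13/15, and the value is (-9)·(13/15) + 8 = 1/5.
For Column: with q = P(1), equating U's and D's payoffs gives −2q + 1 = 13q − 5 ⇒ q = 2/5.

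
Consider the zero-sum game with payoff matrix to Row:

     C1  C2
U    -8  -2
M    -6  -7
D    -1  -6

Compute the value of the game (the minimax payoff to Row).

Row minima: U → -8, M → -7, D → -6; maximin = -6.
Column maxima: C1 → -1, C2 → -2; minimax = -2.
-6 ≠ -2, so there is no saddle point; optimal play is mixed.
M is strictly dominated by D, so Row never plays it.
On the remaining 2×2 (U, D vs C1, C2):
Let Row play U with probability p. Expected payoff against C1: (-8)p + (-1)(1−p) = −7p − 1; against C2: (-2)p + (-6)(1−p) = 4p − 6.
Setting these equal: −7p − 1 = 4p − 6 ⇒ −11p = -5 ⇒ p = 5/11, and the value is (-7)·(5/11) − 1 = -46/11.
For Column: with q = P(C1), equating U's and D's payoffs gives −6q − 2 = 5q − 6 ⇒ q = 4/11.

-46/11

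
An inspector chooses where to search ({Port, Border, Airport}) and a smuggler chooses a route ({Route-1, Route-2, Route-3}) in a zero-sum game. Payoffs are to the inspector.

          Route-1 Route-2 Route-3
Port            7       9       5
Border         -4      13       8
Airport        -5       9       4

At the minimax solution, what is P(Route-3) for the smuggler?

11/14

Row minima: Port → 5, Border → -4, Airport → -5; maximin = 5.
Column maxima: Route-1 → 7, Route-2 → 13, Route-3 → 8; minimax = 7.
5 ≠ 7, so there is no saddle point; optimal play is mixed.
Airport is strictly dominated by Border, so the inspector never plays it.
Route-2 is strictly dominated by Route-1 (it gives the inspector strictly more in every row), so the smuggler never plays it.
On the remaining 2×2 (Port, Border vs Route-1, Route-3):
Let the inspector play Port with probability p. Expected payoff against Route-1: 7p + (-4)(1−p) = 11p − 4; against Route-3: 5p + 8(1−p) = −3p + 8.
Setting these equal: 11p − 4 = −3p + 8 ⇒ 14p = 12 ⇒ p = 6/7, and the value is (11)·(6/7) − 4 = 38/7.
For the smuggler: with q = P(Route-1), equating Port's and Border's payoffs gives 2q + 5 = −12q + 8 ⇒ q = 3/14.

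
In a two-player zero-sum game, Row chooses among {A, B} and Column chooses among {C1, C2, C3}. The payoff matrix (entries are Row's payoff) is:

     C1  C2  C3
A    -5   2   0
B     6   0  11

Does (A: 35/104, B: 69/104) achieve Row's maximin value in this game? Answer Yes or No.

Against C1 this mix gives (35/104)·(-5) + (69/104)·6 = 239/104.
Against C2 this mix gives (35/104)·2 + (69/104)·0 = 35/52.
Against C3 this mix gives (35/104)·0 + (69/104)·11 = 759/104.
Column will play C2, holding Row to 35/52. Shifting weight toward the row that does better against C2 would raise this floor (the equalizing mix achieves 12/13 against both C2 and C1), so the proposed strategy is not optimal.

No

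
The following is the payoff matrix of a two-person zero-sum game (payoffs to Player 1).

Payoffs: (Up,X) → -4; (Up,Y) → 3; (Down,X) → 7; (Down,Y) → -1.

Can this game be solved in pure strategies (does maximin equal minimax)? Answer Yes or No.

No

Row minima: Up → -4, Down → -1; maximin = -1.
Column maxima: X → 7, Y → 3; minimax = 3.
-1 ≠ 3, so no pure-strategy equilibrium exists.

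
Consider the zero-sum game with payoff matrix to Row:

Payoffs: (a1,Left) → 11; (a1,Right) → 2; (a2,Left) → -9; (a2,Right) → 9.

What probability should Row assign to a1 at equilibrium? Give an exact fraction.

2/3

Row minima: a1 → 2, a2 → -9; maximin = 2.
Column maxima: Left → 11, Right → 9; minimax = 9.
2 ≠ 9, so there is no saddle point; optimal play is mixed.
Let Row play a1 with probability p. Expected payoff against Left: 11p + (-9)(1−p) = 20p − 9; against Right: 2p + 9(1−p) = −7p + 9.
Setting these equal: 20p − 9 = −7p + 9 ⇒ 27p = 18 ⇒ p = 2/3, and the value is (20)·(2/3) − 9 = 13/3.
For Column: with q = P(Left), equating a1's and a2's payoffs gives 9q + 2 = −18q + 9 ⇒ q = 7/27.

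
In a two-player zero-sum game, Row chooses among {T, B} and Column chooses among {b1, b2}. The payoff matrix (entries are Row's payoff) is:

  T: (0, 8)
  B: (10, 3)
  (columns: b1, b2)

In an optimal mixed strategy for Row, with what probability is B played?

Row minima: T → 0, B → 3; maximin = 3.
Column maxima: b1 → 10, b2 → 8; minimax = 8.
3 ≠ 8, so there is no saddle point; optimal play is mixed.
Let Row play T with probability p. Expected payoff against b1: 0p + 10(1−p) = −10p + 10; against b2: 8p + 3(1−p) = 5p + 3.
Setting these equal: −10p + 10 = 5p + 3 ⇒ −15p = -7 ⇒ p = 7/15, and the value is (-10)·(7/15) + 10 = 16/3.
For Column: with q = P(b1), equating T's and B's payoffs gives −8q + 8 = 7q + 3 ⇒ q = 1/3.

8/15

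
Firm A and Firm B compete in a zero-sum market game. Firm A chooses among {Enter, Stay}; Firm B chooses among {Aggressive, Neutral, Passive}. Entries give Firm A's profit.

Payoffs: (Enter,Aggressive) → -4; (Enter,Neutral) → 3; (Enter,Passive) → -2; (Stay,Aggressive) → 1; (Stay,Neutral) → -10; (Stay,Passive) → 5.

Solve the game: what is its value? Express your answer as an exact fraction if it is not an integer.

Row minima: Enter → -4, Stay → -10; maximin = -4.
Column maxima: Aggressive → 1, Neutral → 3, Passive → 5; minimax = 1.
-4 ≠ 1, so there is no saddle point; optimal play is mixed.
Passive is strictly dominated by Aggressive (it gives Firm A strictly more in every row), so Firm B never plays it.
On the remaining 2×2 (Enter, Stay vs Aggressive, Neutral):
Let Firm A play Enter with probability p. Expected payoff against Aggressive: (-4)p + 1(1−p) = −5p + 1; against Neutral: 3p + (-10)(1−p) = 13p − 10.
Setting these equal: −5p + 1 = 13p − 10 ⇒ −18p = -11 ⇒ p = 11/18, and the value is (-5)·(11/18) + 1 = -37/18.
For Firm B: with q = P(Aggressive), equating Enter's and Stay's payoffs gives −7q + 3 = 11q − 10 ⇒ q = 13/18.

-37/18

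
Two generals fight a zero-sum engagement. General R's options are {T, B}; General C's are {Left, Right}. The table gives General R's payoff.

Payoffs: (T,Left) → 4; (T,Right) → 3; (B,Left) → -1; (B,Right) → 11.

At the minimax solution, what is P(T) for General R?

Row minima: T → 3, B → -1; maximin = 3.
Column maxima: Left → 4, Right → 11; minimax = 4.
3 ≠ 4, so there is no saddle point; optimal play is mixed.
Let General R play T with probability p. Expected payoff against Left: 4p + (-1)(1−p) = 5p − 1; against Right: 3p + 11(1−p) = −8p + 11.
Setting these equal: 5p − 1 = −8p + 11 ⇒ 13p = 12 ⇒ p = 12/13, and the value is (5)·(12/13) − 1 = 47/13.
For General C: with q = P(Left), equating T's and B's payoffs gives q + 3 = −12q + 11 ⇒ q = 8/13.

12/13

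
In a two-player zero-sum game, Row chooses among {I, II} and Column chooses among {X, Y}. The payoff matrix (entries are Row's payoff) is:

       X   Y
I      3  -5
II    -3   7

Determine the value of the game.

Row minima: I → -5, II → -3; maximin = -3.
Column maxima: X → 3, Y → 7; minimax = 3.
-3 ≠ 3, so there is no saddle point; optimal play is mixed.
Let Row play I with probability p. Expected payoff against X: 3p + (-3)(1−p) = 6p − 3; against Y: (-5)p + 7(1−p) = −12p + 7.
Setting these equal: 6p − 3 = −12p + 7 ⇒ 18p = 10 ⇒ p = 5/9, and the value is (6)·(5/9) − 3 = 1/3.
For Column: with q = P(X), equating I's and II's payoffs gives 8q − 5 = −10q + 7 ⇒ q = 2/3.

1/3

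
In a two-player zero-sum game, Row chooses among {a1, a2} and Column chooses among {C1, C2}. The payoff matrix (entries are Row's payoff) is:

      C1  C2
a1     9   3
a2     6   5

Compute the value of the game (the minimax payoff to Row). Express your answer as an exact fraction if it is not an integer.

Row minima: a1 → 3, a2 → 5; maximin = 5.
Column maxima: C1 → 9, C2 → 5; minimax = 5.
Since maximin = minimax = 5, there is a saddle point and the value is 5.

5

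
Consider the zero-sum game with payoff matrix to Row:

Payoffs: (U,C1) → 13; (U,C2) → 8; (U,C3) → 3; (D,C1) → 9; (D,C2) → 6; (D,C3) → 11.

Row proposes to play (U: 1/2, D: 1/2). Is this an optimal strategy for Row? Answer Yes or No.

Yes

Against C1 this mix gives (1/2)·13 + (1/2)·9 = 11.
Against C2 this mix gives (1/2)·8 + (1/2)·6 = 7.
Against C3 this mix gives (1/2)·3 + (1/2)·11 = 7.
All of Column's active replies (C2, C3) yield 7, and no column does worse for Row. The mix makes Column indifferent and guarantees 7, so it is optimal.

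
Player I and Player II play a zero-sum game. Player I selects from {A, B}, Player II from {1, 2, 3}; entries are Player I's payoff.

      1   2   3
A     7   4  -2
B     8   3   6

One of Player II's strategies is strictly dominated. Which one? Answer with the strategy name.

1

2 holds Player I's payoff strictly below 1 in every row: 4 < 7, 3 < 8.
So 1 is strictly dominated for Player II.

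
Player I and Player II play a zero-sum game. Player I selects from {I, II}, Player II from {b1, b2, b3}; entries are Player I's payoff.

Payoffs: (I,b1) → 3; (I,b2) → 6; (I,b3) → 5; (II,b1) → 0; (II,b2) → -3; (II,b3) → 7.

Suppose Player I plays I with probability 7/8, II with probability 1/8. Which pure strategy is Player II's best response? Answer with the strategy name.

If Player II plays b1, Player I's expected payoff is (7/8)·3 + (1/8)·0 = 21/8.
If Player II plays b2, Player I's expected payoff is (7/8)·6 + (1/8)·(-3) = 39/8.
If Player II plays b3, Player I's expected payoff is (7/8)·5 + (1/8)·7 = 21/4.
Player II minimizes Player I's payoff; the smallest is 21/8, so the best response is b1.

b1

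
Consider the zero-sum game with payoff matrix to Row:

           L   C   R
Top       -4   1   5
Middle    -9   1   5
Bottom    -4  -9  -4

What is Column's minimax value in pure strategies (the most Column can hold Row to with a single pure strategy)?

Column maxima: L → -4, C → 1, R → 5.
The smallest of these is -4.

-4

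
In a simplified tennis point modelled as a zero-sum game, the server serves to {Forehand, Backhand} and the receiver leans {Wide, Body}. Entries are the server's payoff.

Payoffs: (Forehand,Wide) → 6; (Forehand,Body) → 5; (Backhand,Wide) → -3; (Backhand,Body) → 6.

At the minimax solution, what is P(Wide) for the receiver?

1/10

Row minima: Forehand → 5, Backhand → -3; maximin = 5.
Column maxima: Wide → 6, Body → 6; minimax = 6.
5 ≠ 6, so there is no saddle point; optimal play is mixed.
Let the server play Forehand with probability p. Expected payoff against Wide: 6p + (-3)(1−p) = 9p − 3; against Body: 5p + 6(1−p) = −p + 6.
Setting these equal: 9p − 3 = −p + 6 ⇒ 10p = 9 ⇒ p = 9/10, and the value is (9)·(9/10) − 3 = 51/10.
For the receiver: with q = P(Wide), equating Forehand's and Backhand's payoffs gives q + 5 = −9q + 6 ⇒ q = 1/10.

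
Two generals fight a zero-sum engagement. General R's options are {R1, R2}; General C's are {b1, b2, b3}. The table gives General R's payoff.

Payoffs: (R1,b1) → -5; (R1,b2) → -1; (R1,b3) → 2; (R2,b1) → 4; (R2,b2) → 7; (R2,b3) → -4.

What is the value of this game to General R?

Row minima: R1 → -5, R2 → -4; maximin = -4.
Column maxima: b1 → 4, b2 → 7, b3 → 2; minimax = 2.
-4 ≠ 2, so there is no saddle point; optimal play is mixed.
b2 is strictly dominated by b1 (it gives General R strictly more in every row), so General C never plays it.
On the remaining 2×2 (R1, R2 vs b1, b3):
Let General R play R1 with probability p. Expected payoff against b1: (-5)p + 4(1−p) = −9p + 4; against b3: 2p + (-4)(1−p) = 6p − 4.
Setting these equal: −9p + 4 = 6p − 4 ⇒ −15p = -8 ⇒ p = 8/15, and the value is (-9)·(8/15) + 4 = -4/5.
For General C: with q = P(b1), equating R1's and R2's payoffs gives −7q + 2 = 8q − 4 ⇒ q = 2/5.

-4/5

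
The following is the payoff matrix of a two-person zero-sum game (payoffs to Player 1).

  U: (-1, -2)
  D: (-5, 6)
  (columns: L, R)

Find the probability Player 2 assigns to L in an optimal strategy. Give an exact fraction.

2/3

Row minima: U → -2, D → -5; maximin = -2.
Column maxima: L → -1, R → 6; minimax = -1.
-2 ≠ -1, so there is no saddle point; optimal play is mixed.
Let Player 1 play U with probability p. Expected payoff against L: (-1)p + (-5)(1−p) = 4p − 5; against R: (-2)p + 6(1−p) = −8p + 6.
Setting these equal: 4p − 5 = −8p + 6 ⇒ 12p = 11 ⇒ p = 11/12, and the value is (4)·(11/12) − 5 = -4/3.
For Player 2: with q = P(L), equating U's and D's payoffs gives q − 2 = −11q + 6 ⇒ q = 2/3.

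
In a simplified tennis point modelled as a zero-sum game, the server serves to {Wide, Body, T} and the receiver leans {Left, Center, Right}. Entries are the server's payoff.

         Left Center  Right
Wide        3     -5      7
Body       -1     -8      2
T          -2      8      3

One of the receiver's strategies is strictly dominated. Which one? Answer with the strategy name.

Left holds the server's payoff strictly below Right in every row: 3 < 7, -1 < 2, -2 < 3.
So Right is strictly dominated for the receiver.

Right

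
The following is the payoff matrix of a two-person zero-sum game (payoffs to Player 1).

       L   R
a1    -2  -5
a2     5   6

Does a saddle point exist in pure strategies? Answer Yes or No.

Yes

Row minima: a1 → -5, a2 → 5; maximin = 5.
Column maxima: L → 5, R → 6; minimax = 5.
maximin = minimax = 5, so a saddle point exists.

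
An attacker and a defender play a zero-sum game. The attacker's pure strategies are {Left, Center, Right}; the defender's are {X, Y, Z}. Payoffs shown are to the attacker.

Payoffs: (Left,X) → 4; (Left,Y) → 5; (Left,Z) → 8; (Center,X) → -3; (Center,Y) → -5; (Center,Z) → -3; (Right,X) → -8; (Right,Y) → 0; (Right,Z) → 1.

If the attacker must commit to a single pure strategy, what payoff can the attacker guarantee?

4

Row minima: Left → 4, Center → -5, Right → -8.
The best of these is 4.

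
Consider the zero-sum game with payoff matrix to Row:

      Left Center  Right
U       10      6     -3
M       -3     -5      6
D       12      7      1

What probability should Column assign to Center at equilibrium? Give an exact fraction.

Row minima: U → -3, M → -5, D → 1; maximin = 1.
Column maxima: Left → 12, Center → 7, Right → 6; minimax = 6.
1 ≠ 6, so there is no saddle point; optimal play is mixed.
U is strictly dominated by D, so Row never plays it.
Left is strictly dominated by Center (it gives Row strictly more in every row), so Column never plays it.
On the remaining 2×2 (M, D vs Center, Right):
Let Row play M with probability p. Expected payoff against Center: (-5)p + 7(1−p) = −12p + 7; against Right: 6p + 1(1−p) = 5p + 1.
Setting these equal: −12p + 7 = 5p + 1 ⇒ −17p = -6 ⇒ p = 6/17, and the value is (-12)·(6/17) + 7 = 47/17.
For Column: with q = P(Center), equating M's and D's payoffs gives −11q + 6 = 6q + 1 ⇒ q = 5/17.

5/17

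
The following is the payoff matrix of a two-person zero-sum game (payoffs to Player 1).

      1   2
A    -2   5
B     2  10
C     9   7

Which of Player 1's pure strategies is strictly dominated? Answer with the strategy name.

B gives a strictly higher payoff than A against every column: 2 > -2, 10 > 5.
So A is strictly dominated and Player 1 never plays it.

A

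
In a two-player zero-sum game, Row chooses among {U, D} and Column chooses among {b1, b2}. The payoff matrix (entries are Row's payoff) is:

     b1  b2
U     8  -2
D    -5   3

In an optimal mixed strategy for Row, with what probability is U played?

4/9

Row minima: U → -2, D → -5; maximin = -2.
Column maxima: b1 → 8, b2 → 3; minimax = 3.
-2 ≠ 3, so there is no saddle point; optimal play is mixed.
Let Row play U with probability p. Expected payoff against b1: 8p + (-5)(1−p) = 13p − 5; against b2: (-2)p + 3(1−p) = −5p + 3.
Setting these equal: 13p − 5 = −5p + 3 ⇒ 18p = 8 ⇒ p = 4/9, and the value is (13)·(4/9) − 5 = 7/9.
For Column: with q = P(b1), equating U's and D's payoffs gives 10q − 2 = −8q + 3 ⇒ q = 5/18.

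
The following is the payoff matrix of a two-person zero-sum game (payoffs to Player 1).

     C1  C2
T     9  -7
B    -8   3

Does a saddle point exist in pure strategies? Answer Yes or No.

No

Row minima: T → -7, B → -8; maximin = -7.
Column maxima: C1 → 9, C2 → 3; minimax = 3.
-7 ≠ 3, so no pure-strategy equilibrium exists.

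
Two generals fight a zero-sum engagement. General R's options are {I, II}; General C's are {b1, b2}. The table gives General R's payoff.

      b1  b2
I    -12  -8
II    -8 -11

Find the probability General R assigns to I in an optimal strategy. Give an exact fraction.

Row minima: I → -12, II → -11; maximin = -11.
Column maxima: b1 → -8, b2 → -8; minimax = -8.
-11 ≠ -8, so there is no saddle point; optimal play is mixed.
Let General R play I with probability p. Expected payoff against b1: (-12)p + (-8)(1−p) = −4p − 8; against b2: (-8)p + (-11)(1−p) = 3p − 11.
Setting these equal: −4p − 8 = 3p − 11 ⇒ −7p = -3 ⇒ p = 3/7, and the value is (-4)·(3/7) − 8 = -68/7.
For General C: with q = P(b1), equating I's and II's payoffs gives −4q − 8 = 3q − 11 ⇒ q = 3/7.

3/7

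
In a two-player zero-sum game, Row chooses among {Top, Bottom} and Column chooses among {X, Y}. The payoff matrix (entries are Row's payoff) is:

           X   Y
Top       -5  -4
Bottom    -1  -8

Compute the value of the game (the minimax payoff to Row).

Row minima: Top → -5, Bottom → -8; maximin = -5.
Column maxima: X → -1, Y → -4; minimax = -4.
-5 ≠ -4, so there is no saddle point; optimal play is mixed.
Let Row play Top with probability p. Expected payoff against X: (-5)p + (-1)(1−p) = −4p − 1; against Y: (-4)p + (-8)(1−p) = 4p − 8.
Setting these equal: −4p − 1 = 4p − 8 ⇒ −8p = -7 ⇒ p = 7/8, and the value is (-4)·(7/8) − 1 = -9/2.
For Column: with q = P(X), equating Top's and Bottom's payoffs gives −q − 4 = 7q − 8 ⇒ q = 1/2.

-9/2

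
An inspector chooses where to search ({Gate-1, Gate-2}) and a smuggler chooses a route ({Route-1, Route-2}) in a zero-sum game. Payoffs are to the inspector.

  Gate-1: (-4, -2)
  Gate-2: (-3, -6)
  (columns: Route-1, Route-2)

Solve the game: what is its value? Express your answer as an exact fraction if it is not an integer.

Row minima: Gate-1 → -4, Gate-2 → -6; maximin = -4.
Column maxima: Route-1 → -3, Route-2 → -2; minimax = -3.
-4 ≠ -3, so there is no saddle point; optimal play is mixed.
Let the inspector play Gate-1 with probability p. Expected payoff against Route-1: (-4)p + (-3)(1−p) = −p − 3; against Route-2: (-2)p + (-6)(1−p) = 4p − 6.
Setting these equal: −p − 3 = 4p − 6 ⇒ −5p = -3 ⇒ p = 3/5, and the value is (-1)·(3/5) − 3 = -18/5.
For the smuggler: with q = P(Route-1), equating Gate-1's and Gate-2's payoffs gives −2q − 2 = 3q − 6 ⇒ q = 4/5.

-18/5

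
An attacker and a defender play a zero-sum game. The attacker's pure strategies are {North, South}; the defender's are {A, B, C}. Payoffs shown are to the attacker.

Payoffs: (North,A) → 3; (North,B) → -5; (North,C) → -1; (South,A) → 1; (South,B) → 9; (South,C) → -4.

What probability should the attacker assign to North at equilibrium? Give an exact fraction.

13/17

Row minima: North → -5, South → -4; maximin = -4.
Column maxima: A → 3, B → 9, C → -1; minimax = -1.
-4 ≠ -1, so there is no saddle point; optimal play is mixed.
A is strictly dominated by C (it gives the attacker strictly more in every row), so the defender never plays it.
On the remaining 2×2 (North, South vs B, C):
Let the attacker play North with probability p. Expected payoff against B: (-5)p + 9(1−p) = −14p + 9; against C: (-1)p + (-4)(1−p) = 3p − 4.
Setting these equal: −14p + 9 = 3p − 4 ⇒ −17p = -13 ⇒ p = 13/17, and the value is (-14)·(13/17) + 9 = -29/17.
For the defender: with q = P(B), equating North's and South's payoffs gives −4q − 1 = 13q − 4 ⇒ q = 3/17.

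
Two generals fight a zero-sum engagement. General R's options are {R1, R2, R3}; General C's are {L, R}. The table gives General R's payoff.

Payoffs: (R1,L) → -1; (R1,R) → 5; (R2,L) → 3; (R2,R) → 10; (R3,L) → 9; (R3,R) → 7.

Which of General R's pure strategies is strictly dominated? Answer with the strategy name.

R1

R2 gives a strictly higher payoff than R1 against every column: 3 > -1, 10 > 5.
So R1 is strictly dominated and General R never plays it.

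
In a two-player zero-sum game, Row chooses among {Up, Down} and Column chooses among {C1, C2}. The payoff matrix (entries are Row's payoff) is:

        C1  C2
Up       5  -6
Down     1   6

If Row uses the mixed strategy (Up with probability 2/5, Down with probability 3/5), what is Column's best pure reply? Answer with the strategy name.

If Column plays C1, Row's expected payoff is (2/5)·5 + (3/5)·1 = 13/5.
If Column plays C2, Row's expected payoff is (2/5)·(-6) + (3/5)·6 = 6/5.
Column minimizes Row's payoff; the smallest is 6/5, so the best response is C2.

C2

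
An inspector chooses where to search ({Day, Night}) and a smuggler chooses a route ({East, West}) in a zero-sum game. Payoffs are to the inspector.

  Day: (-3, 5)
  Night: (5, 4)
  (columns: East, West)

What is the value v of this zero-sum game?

37/9

Row minima: Day → -3, Night → 4; maximin = 4.
Column maxima: East → 5, West → 5; minimax = 5.
4 ≠ 5, so there is no saddle point; optimal play is mixed.
Let the inspector play Day with probability p. Expected payoff against East: (-3)p + 5(1−p) = −8p + 5; against West: 5p + 4(1−p) = p + 4.
Setting these equal: −8p + 5 = p + 4 ⇒ −9p = -1 ⇒ p = 1/9, and the value is (-8)·(1/9) + 5 = 37/9.
For the smuggler: with q = P(East), equating Day's and Night's payoffs gives −8q + 5 = q + 4 ⇒ q = 1/9.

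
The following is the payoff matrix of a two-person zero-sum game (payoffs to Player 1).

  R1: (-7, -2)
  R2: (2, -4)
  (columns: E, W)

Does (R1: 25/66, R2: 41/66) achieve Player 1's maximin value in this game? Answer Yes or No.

No

Against E this mix gives (25/66)·(-7) + (41/66)·2 = -31/22.
Against W this mix gives (25/66)·(-2) + (41/66)·(-4) = -107/33.
Player 2 will play W, holding Player 1 to -107/33. Shifting weight toward the row that does better against W would raise this floor (the equalizing mix achieves -32/11 against both W and E), so the proposed strategy is not optimal.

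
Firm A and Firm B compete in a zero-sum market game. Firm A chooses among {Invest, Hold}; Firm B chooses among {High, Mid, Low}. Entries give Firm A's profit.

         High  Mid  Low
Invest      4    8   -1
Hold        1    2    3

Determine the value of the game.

Row minima: Invest → -1, Hold → 1; maximin = 1.
Column maxima: High → 4, Mid → 8, Low → 3; minimax = 3.
1 ≠ 3, so there is no saddle point; optimal play is mixed.
Mid is strictly dominated by High (it gives Firm A strictly more in every row), so Firm B never plays it.
On the remaining 2×2 (Invest, Hold vs High, Low):
Let Firm A play Invest with probability p. Expected payoff against High: 4p + 1(1−p) = 3p + 1; against Low: (-1)p + 3(1−p) = −4p + 3.
Setting these equal: 3p + 1 = −4p + 3 ⇒ 7p = 2 ⇒ p = 2/7, and the value is (3)·(2/7) + 1 = 13/7.
For Firm B: with q = P(High), equating Invest's and Hold's payoffs gives 5q − 1 = −2q + 3 ⇒ q = 4/7.

13/7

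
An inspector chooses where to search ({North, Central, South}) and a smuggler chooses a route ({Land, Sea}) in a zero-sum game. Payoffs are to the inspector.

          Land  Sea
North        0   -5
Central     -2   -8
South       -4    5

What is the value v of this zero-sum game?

Row minima: North → -5, Central → -8, South → -4; maximin = -4.
Column maxima: Land → 0, Sea → 5; minimax = 0.
-4 ≠ 0, so there is no saddle point; optimal play is mixed.
Central is strictly dominated by North, so the inspector never plays it.
On the remaining 2×2 (North, South vs Land, Sea):
Let the inspector play North with probability p. Expected payoff against Land: 0p + (-4)(1−p) = 4p − 4; against Sea: (-5)p + 5(1−p) = −10p + 5.
Setting these equal: 4p − 4 = −10p + 5 ⇒ 14p = 9 ⇒ p = 9/14, and the value is (4)·(9/14) − 4 = -10/7.
For the smuggler: with q = P(Land), equating North's and South's payoffs gives 5q − 5 = −9q + 5 ⇒ q = 5/7.

-10/7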